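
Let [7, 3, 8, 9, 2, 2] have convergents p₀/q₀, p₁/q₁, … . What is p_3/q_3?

1669/228

Using pₖ = aₖpₖ₋₁ + pₖ₋₂, qₖ = aₖqₖ₋₁ + qₖ₋₂ (with p₋₁=1, p₋₂=0, q₋₁=0, q₋₂=1):
  k=0: a=7, p=7, q=1
  k=1: a=3, p=22, q=3
  k=2: a=8, p=183, q=25
  k=3: a=9, p=1669, q=228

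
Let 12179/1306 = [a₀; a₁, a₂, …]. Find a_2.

12179 = 9·1306 + 425   →  a_0 = 9
1306 = 3·425 + 31   →  a_1 = 3
425 = 13·31 + 22   →  a_2 = 13

13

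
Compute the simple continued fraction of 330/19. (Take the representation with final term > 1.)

[17; 2, 1, 2, 2]

330 = 17×19 + 7
19 = 2×7 + 5
7 = 1×5 + 2
5 = 2×2 + 1
2 = 2×1 + 0  (stop)
So 330/19 = [17; 2, 1, 2, 2].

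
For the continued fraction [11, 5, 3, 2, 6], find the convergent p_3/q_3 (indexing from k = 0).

414/37

Using pₖ = aₖpₖ₋₁ + pₖ₋₂, qₖ = aₖqₖ₋₁ + qₖ₋₂ (with p₋₁=1, p₋₂=0, q₋₁=0, q₋₂=1):
  k=0: a=11, p=11, q=1
  k=1: a=5, p=56, q=5
  k=2: a=3, p=179, q=16
  k=3: a=2, p=414, q=37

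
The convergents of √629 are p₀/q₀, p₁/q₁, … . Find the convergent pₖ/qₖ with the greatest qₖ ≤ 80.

627/25

√629 = [25; 12, 1, 1, 12, 50, …] (period length 5).
Convergents:
  p_0/q_0 = 25/1
  p_1/q_1 = 301/12
  p_2/q_2 = 326/13
  p_3/q_3 = 627/25
  p_4/q_4 = 7850/313
q_3 = 25 ≤ 80 < 313 = q_4, so the answer is 627/25.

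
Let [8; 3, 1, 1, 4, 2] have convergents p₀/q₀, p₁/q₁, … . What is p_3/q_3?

58/7

Using pₖ = aₖpₖ₋₁ + pₖ₋₂, qₖ = aₖqₖ₋₁ + qₖ₋₂ (with p₋₁=1, p₋₂=0, q₋₁=0, q₋₂=1):
  k=0: a=8, p=8, q=1
  k=1: a=3, p=25, q=3
  k=2: a=1, p=33, q=4
  k=3: a=1, p=58, q=7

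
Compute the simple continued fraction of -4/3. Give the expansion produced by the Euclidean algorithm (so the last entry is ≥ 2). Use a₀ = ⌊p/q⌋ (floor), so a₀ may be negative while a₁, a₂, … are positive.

[-2; 1, 2]

-4 = -2·3 + 2
3 = 1·2 + 1
2 = 2·1 + 0  (stop)
So -4/3 = [-2; 1, 2].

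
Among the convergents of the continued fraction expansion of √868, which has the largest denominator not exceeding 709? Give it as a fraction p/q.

15055/511

√868 = [29; 2, 6, 19, 2, 19, 6, 2, 58, …] (period length 8).
Convergents:
  p_0/q_0 = 29/1
  p_1/q_1 = 59/2
  p_2/q_2 = 383/13
  p_3/q_3 = 7336/249
  p_4/q_4 = 15055/511
  p_5/q_5 = 293381/9958
q_4 = 511 ≤ 709 < 9958 = q_5, so the answer is 15055/511.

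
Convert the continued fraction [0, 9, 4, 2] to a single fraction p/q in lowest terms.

9/83

Fold from the inside: start with 2/1.
  4 + 1/2 = 9/2
  9 + 2/9 = 83/9
  0 + 9/83 = 9/83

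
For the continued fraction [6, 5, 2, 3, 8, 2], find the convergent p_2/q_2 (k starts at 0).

Using pₖ = aₖpₖ₋₁ + pₖ₋₂, qₖ = aₖqₖ₋₁ + qₖ₋₂ (with p₋₁=1, p₋₂=0, q₋₁=0, q₋₂=1):
  k=0: a=6, p=6, q=1
  k=1: a=5, p=31, q=5
  k=2: a=2, p=68, q=11

68/11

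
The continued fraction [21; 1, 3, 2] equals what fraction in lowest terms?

Using pₖ = aₖpₖ₋₁ + pₖ₋₂ and qₖ = aₖqₖ₋₁ + qₖ₋₂:
  k=0: a=21, p=21, q=1
  k=1: a=1, p=22, q=1
  k=2: a=3, p=87, q=4
  k=3: a=2, p=196, q=9

196/9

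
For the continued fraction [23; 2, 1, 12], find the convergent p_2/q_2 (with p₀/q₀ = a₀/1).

70/3

Using pₖ = aₖpₖ₋₁ + pₖ₋₂, qₖ = aₖqₖ₋₁ + qₖ₋₂ (with p₋₁=1, p₋₂=0, q₋₁=0, q₋₂=1):
  k=0: a=23, p=23, q=1
  k=1: a=2, p=47, q=2
  k=2: a=1, p=70, q=3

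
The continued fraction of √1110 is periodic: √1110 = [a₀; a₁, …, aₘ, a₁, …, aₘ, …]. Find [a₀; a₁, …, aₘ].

[33; 3, 6, 3, 66]

a₀ = ⌊√1110⌋ = 33.
With m₀=0, d₀=1 and mₖ₊₁ = dₖaₖ − mₖ, dₖ₊₁ = (n − mₖ₊₁²)/dₖ, aₖ₊₁ = ⌊(a₀+mₖ₊₁)/dₖ₊₁⌋:
  k=1: m=33, d=21, a=3
  k=2: m=30, d=10, a=6
  k=3: m=30, d=21, a=3
  k=4: m=33, d=1, a=66
d=1 and a=2a₀=66 at k=4, so the next step gives (m, d) = (33, 21) again — its k=1 value — and the period has length 4.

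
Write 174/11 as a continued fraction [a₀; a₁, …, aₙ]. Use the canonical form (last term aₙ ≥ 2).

174 = 15·11 + 9
11 = 1·9 + 2
9 = 4·2 + 1
2 = 2·1 + 0  (stop)
So 174/11 = [15; 1, 4, 2].

[15; 1, 4, 2]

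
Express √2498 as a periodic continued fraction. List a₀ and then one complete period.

a₀ = ⌊√2498⌋ = 49.
With m₀=0, d₀=1 and mₖ₊₁ = dₖaₖ − mₖ, dₖ₊₁ = (n − mₖ₊₁²)/dₖ, aₖ₊₁ = ⌊(a₀+mₖ₊₁)/dₖ₊₁⌋:
  k=1: m=49, d=97, a=1
  k=2: m=48, d=2, a=48
  k=3: m=48, d=97, a=1
  k=4: m=49, d=1, a=98
d=1 and a=2a₀=98 at k=4, so the next step gives (m, d) = (49, 97) again — its k=1 value — and the period has length 4.

[49; 1, 48, 1, 98]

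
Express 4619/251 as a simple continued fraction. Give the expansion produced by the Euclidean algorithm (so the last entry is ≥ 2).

4619 = 18*251 + 101
251 = 2*101 + 49
101 = 2*49 + 3
49 = 16*3 + 1
3 = 3*1 + 0  (stop)
So 4619/251 = [18; 2, 2, 16, 3].

[18; 2, 2, 16, 3]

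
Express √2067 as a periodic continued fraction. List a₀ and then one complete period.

a₀ = ⌊√2067⌋ = 45.
With m₀=0, d₀=1 and mₖ₊₁ = dₖaₖ − mₖ, dₖ₊₁ = (n − mₖ₊₁²)/dₖ, aₖ₊₁ = ⌊(a₀+mₖ₊₁)/dₖ₊₁⌋:
  k=1: m=45, d=42, a=2
  k=2: m=39, d=13, a=6
  k=3: m=39, d=42, a=2
  k=4: m=45, d=1, a=90
d=1 and a=2a₀=90 at k=4, so the next step gives (m, d) = (45, 42) again — its k=1 value — and the period has length 4.

[45; 2, 6, 2, 90]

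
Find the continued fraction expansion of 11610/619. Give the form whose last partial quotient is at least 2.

11610 = 18*619 + 468
619 = 1*468 + 151
468 = 3*151 + 15
151 = 10*15 + 1
15 = 15*1 + 0  (stop)
So 11610/619 = [18; 1, 3, 10, 15].

[18; 1, 3, 10, 15]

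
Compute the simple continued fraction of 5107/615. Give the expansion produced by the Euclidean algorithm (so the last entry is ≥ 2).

5107 = 8*615 + 187
615 = 3*187 + 54
187 = 3*54 + 25
54 = 2*25 + 4
25 = 6*4 + 1
4 = 4*1 + 0  (stop)
So 5107/615 = [8; 3, 3, 2, 6, 4].

[8; 3, 3, 2, 6, 4]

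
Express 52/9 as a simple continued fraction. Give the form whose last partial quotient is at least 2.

52 = 5*9 + 7
9 = 1*7 + 2
7 = 3*2 + 1
2 = 2*1 + 0  (stop)
So 52/9 = [5; 1, 3, 2].

[5; 1, 3, 2]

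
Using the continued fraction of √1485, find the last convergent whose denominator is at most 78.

√1485 = [38; 1, 1, 6, 1, 1, 76, …] (period length 6).
Convergents:
  p_0/q_0 = 38/1
  p_1/q_1 = 39/1
  p_2/q_2 = 77/2
  p_3/q_3 = 501/13
  p_4/q_4 = 578/15
  p_5/q_5 = 1079/28
  p_6/q_6 = 82582/2143
q_5 = 28 ≤ 78 < 2143 = q_6, so the answer is 1079/28.

1079/28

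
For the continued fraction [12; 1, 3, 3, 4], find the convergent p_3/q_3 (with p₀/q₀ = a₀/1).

166/13

Using pₖ = aₖpₖ₋₁ + pₖ₋₂, qₖ = aₖqₖ₋₁ + qₖ₋₂ (with p₋₁=1, p₋₂=0, q₋₁=0, q₋₂=1):
  k=0: a=12, p=12, q=1
  k=1: a=1, p=13, q=1
  k=2: a=3, p=51, q=4
  k=3: a=3, p=166, q=13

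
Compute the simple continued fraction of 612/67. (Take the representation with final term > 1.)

612 = 9×67 + 9
67 = 7×9 + 4
9 = 2×4 + 1
4 = 4×1 + 0  (stop)
So 612/67 = [9; 7, 2, 4].

[9; 7, 2, 4]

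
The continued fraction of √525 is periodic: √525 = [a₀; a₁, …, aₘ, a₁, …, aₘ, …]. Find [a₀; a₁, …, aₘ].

a₀ = ⌊√525⌋ = 22.
With m₀=0, d₀=1 and mₖ₊₁ = dₖaₖ − mₖ, dₖ₊₁ = (n − mₖ₊₁²)/dₖ, aₖ₊₁ = ⌊(a₀+mₖ₊₁)/dₖ₊₁⌋:
  k=1: m=22, d=41, a=1
  k=2: m=19, d=4, a=10
  k=3: m=21, d=21, a=2
  k=4: m=21, d=4, a=10
  k=5: m=19, d=41, a=1
  k=6: m=22, d=1, a=44
d=1 and a=2a₀=44 at k=6, so the next step gives (m, d) = (22, 41) again — its k=1 value — and the period has length 6.

[22; 1, 10, 2, 10, 1, 44]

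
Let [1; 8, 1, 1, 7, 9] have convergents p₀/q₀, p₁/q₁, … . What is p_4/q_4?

143/128

Using pₖ = aₖpₖ₋₁ + pₖ₋₂, qₖ = aₖqₖ₋₁ + qₖ₋₂ (with p₋₁=1, p₋₂=0, q₋₁=0, q₋₂=1):
  k=0: a=1, p=1, q=1
  k=1: a=8, p=9, q=8
  k=2: a=1, p=10, q=9
  k=3: a=1, p=19, q=17
  k=4: a=7, p=143, q=128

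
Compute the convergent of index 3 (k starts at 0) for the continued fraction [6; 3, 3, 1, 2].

Using pₖ = aₖpₖ₋₁ + pₖ₋₂, qₖ = aₖqₖ₋₁ + qₖ₋₂ (with p₋₁=1, p₋₂=0, q₋₁=0, q₋₂=1):
  k=0: a=6, p=6, q=1
  k=1: a=3, p=19, q=3
  k=2: a=3, p=63, q=10
  k=3: a=1, p=82, q=13

82/13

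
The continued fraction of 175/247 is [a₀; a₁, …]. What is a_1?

175 = 0·247 + 175   →  a_0 = 0
247 = 1·175 + 72   →  a_1 = 1

1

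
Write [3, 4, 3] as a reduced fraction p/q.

Using pₖ = aₖpₖ₋₁ + pₖ₋₂ and qₖ = aₖqₖ₋₁ + qₖ₋₂:
  k=0: a=3, p=3, q=1
  k=1: a=4, p=13, q=4
  k=2: a=3, p=42, q=13

42/13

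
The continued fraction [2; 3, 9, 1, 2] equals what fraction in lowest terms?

209/90

Using pₖ = aₖpₖ₋₁ + pₖ₋₂ and qₖ = aₖqₖ₋₁ + qₖ₋₂:
  k=0: a=2, p=2, q=1
  k=1: a=3, p=7, q=3
  k=2: a=9, p=65, q=28
  k=3: a=1, p=72, q=31
  k=4: a=2, p=209, q=90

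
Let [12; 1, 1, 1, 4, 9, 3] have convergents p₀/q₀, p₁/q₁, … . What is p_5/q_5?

Using pₖ = aₖpₖ₋₁ + pₖ₋₂, qₖ = aₖqₖ₋₁ + qₖ₋₂ (with p₋₁=1, p₋₂=0, q₋₁=0, q₋₂=1):
  k=0: a=12, p=12, q=1
  k=1: a=1, p=13, q=1
  k=2: a=1, p=25, q=2
  k=3: a=1, p=38, q=3
  k=4: a=4, p=177, q=14
  k=5: a=9, p=1631, q=129

1631/129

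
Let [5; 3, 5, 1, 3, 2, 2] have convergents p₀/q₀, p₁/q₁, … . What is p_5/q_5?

Using pₖ = aₖpₖ₋₁ + pₖ₋₂, qₖ = aₖqₖ₋₁ + qₖ₋₂ (with p₋₁=1, p₋₂=0, q₋₁=0, q₋₂=1):
  k=0: a=5, p=5, q=1
  k=1: a=3, p=16, q=3
  k=2: a=5, p=85, q=16
  k=3: a=1, p=101, q=19
  k=4: a=3, p=388, q=73
  k=5: a=2, p=877, q=165

877/165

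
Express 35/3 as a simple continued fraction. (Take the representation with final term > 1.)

35 = 11·3 + 2
3 = 1·2 + 1
2 = 2·1 + 0  (stop)
So 35/3 = [11; 1, 2].

[11; 1, 2]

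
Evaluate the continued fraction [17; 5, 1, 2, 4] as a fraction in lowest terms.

1271/74

Fold from the inside: start with 4/1.
  2 + 1/4 = 9/4
  1 + 4/9 = 13/9
  5 + 9/13 = 74/13
  17 + 13/74 = 1271/74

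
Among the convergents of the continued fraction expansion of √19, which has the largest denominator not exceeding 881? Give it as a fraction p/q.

√19 = [4; 2, 1, 3, 1, 2, 8, …] (period length 6).
Convergents:
  p_0/q_0 = 4/1
  p_1/q_1 = 9/2
  p_2/q_2 = 13/3
  p_3/q_3 = 48/11
  p_4/q_4 = 61/14
  p_5/q_5 = 170/39
  p_6/q_6 = 1421/326
  p_7/q_7 = 3012/691
  p_8/q_8 = 4433/1017
q_7 = 691 ≤ 881 < 1017 = q_8, so the answer is 3012/691.

3012/691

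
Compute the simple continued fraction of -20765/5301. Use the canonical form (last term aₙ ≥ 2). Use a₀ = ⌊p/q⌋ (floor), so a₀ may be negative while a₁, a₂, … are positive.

-20765 = -4*5301 + 439
5301 = 12*439 + 33
439 = 13*33 + 10
33 = 3*10 + 3
10 = 3*3 + 1
3 = 3*1 + 0  (stop)
So -20765/5301 = [-4; 12, 13, 3, 3, 3].

[-4; 12, 13, 3, 3, 3]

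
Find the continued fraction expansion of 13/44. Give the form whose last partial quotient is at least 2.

[0; 3, 2, 1, 1, 2]

13 = 0*44 + 13
44 = 3*13 + 5
13 = 2*5 + 3
5 = 1*3 + 2
3 = 1*2 + 1
2 = 2*1 + 0  (stop)
So 13/44 = [0; 3, 2, 1, 1, 2].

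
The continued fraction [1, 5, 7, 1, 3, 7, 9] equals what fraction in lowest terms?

Using pₖ = aₖpₖ₋₁ + pₖ₋₂ and qₖ = aₖqₖ₋₁ + qₖ₋₂:
  k=0: a=1, p=1, q=1
  k=1: a=5, p=6, q=5
  k=2: a=7, p=43, q=36
  k=3: a=1, p=49, q=41
  k=4: a=3, p=190, q=159
  k=5: a=7, p=1379, q=1154
  k=6: a=9, p=12601, q=10545

12601/10545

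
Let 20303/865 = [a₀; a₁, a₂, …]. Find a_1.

2

20303 = 23·865 + 408   →  a_0 = 23
865 = 2·408 + 49   →  a_1 = 2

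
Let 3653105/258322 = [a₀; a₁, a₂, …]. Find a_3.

12

3653105 = 14·258322 + 36597   →  a_0 = 14
258322 = 7·36597 + 2143   →  a_1 = 7
36597 = 17·2143 + 166   →  a_2 = 17
2143 = 12·166 + 151   →  a_3 = 12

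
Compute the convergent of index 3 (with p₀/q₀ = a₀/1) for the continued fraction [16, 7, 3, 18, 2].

6503/403

Using pₖ = aₖpₖ₋₁ + pₖ₋₂, qₖ = aₖqₖ₋₁ + qₖ₋₂ (with p₋₁=1, p₋₂=0, q₋₁=0, q₋₂=1):
  k=0: a=16, p=16, q=1
  k=1: a=7, p=113, q=7
  k=2: a=3, p=355, q=22
  k=3: a=18, p=6503, q=403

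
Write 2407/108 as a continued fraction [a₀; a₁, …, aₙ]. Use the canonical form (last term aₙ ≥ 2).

2407 = 22*108 + 31
108 = 3*31 + 15
31 = 2*15 + 1
15 = 15*1 + 0  (stop)
So 2407/108 = [22; 3, 2, 15].

[22; 3, 2, 15]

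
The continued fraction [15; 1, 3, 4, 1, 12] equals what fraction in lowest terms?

4240/269

Using pₖ = aₖpₖ₋₁ + pₖ₋₂ and qₖ = aₖqₖ₋₁ + qₖ₋₂:
  k=0: a=15, p=15, q=1
  k=1: a=1, p=16, q=1
  k=2: a=3, p=63, q=4
  k=3: a=4, p=268, q=17
  k=4: a=1, p=331, q=21
  k=5: a=12, p=4240, q=269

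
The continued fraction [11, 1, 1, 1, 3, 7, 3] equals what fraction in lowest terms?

Using pₖ = aₖpₖ₋₁ + pₖ₋₂ and qₖ = aₖqₖ₋₁ + qₖ₋₂:
  k=0: a=11, p=11, q=1
  k=1: a=1, p=12, q=1
  k=2: a=1, p=23, q=2
  k=3: a=1, p=35, q=3
  k=4: a=3, p=128, q=11
  k=5: a=7, p=931, q=80
  k=6: a=3, p=2921, q=251

2921/251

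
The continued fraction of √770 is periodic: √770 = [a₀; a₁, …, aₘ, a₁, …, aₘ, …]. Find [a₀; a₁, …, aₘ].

a₀ = ⌊√770⌋ = 27.

[27; 1, 2, 1, 54]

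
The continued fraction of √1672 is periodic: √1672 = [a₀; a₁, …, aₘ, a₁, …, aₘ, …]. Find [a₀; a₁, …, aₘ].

[40; 1, 8, 10, 8, 1, 80]

a₀ = ⌊√1672⌋ = 40.
With m₀=0, d₀=1 and mₖ₊₁ = dₖaₖ − mₖ, dₖ₊₁ = (n − mₖ₊₁²)/dₖ, aₖ₊₁ = ⌊(a₀+mₖ₊₁)/dₖ₊₁⌋:
  k=1: m=40, d=72, a=1
  k=2: m=32, d=9, a=8
  k=3: m=40, d=8, a=10
  k=4: m=40, d=9, a=8
  k=5: m=32, d=72, a=1
  k=6: m=40, d=1, a=80
d=1 and a=2a₀=80 at k=6, so the next step gives (m, d) = (40, 72) again — its k=1 value — and the period has length 6.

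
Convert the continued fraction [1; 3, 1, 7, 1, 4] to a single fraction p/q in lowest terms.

215/171

Using pₖ = aₖpₖ₋₁ + pₖ₋₂ and qₖ = aₖqₖ₋₁ + qₖ₋₂:
  k=0: a=1, p=1, q=1
  k=1: a=3, p=4, q=3
  k=2: a=1, p=5, q=4
  k=3: a=7, p=39, q=31
  k=4: a=1, p=44, q=35
  k=5: a=4, p=215, q=171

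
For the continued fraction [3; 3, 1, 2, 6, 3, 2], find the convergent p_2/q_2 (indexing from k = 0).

13/4

Using pₖ = aₖpₖ₋₁ + pₖ₋₂, qₖ = aₖqₖ₋₁ + qₖ₋₂ (with p₋₁=1, p₋₂=0, q₋₁=0, q₋₂=1):
  k=0: a=3, p=3, q=1
  k=1: a=3, p=10, q=3
  k=2: a=1, p=13, q=4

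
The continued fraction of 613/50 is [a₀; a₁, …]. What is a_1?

3

613 = 12·50 + 13   →  a_0 = 12
50 = 3·13 + 11   →  a_1 = 3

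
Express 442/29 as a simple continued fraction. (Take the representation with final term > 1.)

442 = 15·29 + 7
29 = 4·7 + 1
7 = 7·1 + 0  (stop)
So 442/29 = [15; 4, 7].

[15; 4, 7]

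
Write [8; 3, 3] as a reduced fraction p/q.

Using pₖ = aₖpₖ₋₁ + pₖ₋₂ and qₖ = aₖqₖ₋₁ + qₖ₋₂:
  k=0: a=8, p=8, q=1
  k=1: a=3, p=25, q=3
  k=2: a=3, p=83, q=10

83/10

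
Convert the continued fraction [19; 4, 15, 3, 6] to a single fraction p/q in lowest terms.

Fold from the inside: start with 6/1.
  3 + 1/6 = 19/6
  15 + 6/19 = 291/19
  4 + 19/291 = 1183/291
  19 + 291/1183 = 22768/1183

22768/1183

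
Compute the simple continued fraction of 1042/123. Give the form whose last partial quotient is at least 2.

[8; 2, 8, 3, 2]

1042 = 8*123 + 58
123 = 2*58 + 7
58 = 8*7 + 2
7 = 3*2 + 1
2 = 2*1 + 0  (stop)
So 1042/123 = [8; 2, 8, 3, 2].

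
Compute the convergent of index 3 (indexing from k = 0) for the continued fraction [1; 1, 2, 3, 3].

17/10

Using pₖ = aₖpₖ₋₁ + pₖ₋₂, qₖ = aₖqₖ₋₁ + qₖ₋₂ (with p₋₁=1, p₋₂=0, q₋₁=0, q₋₂=1):
  k=0: a=1, p=1, q=1
  k=1: a=1, p=2, q=1
  k=2: a=2, p=5, q=3
  k=3: a=3, p=17, q=10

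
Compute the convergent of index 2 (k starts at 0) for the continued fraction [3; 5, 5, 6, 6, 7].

83/26

Using pₖ = aₖpₖ₋₁ + pₖ₋₂, qₖ = aₖqₖ₋₁ + qₖ₋₂ (with p₋₁=1, p₋₂=0, q₋₁=0, q₋₂=1):
  k=0: a=3, p=3, q=1
  k=1: a=5, p=16, q=5
  k=2: a=5, p=83, q=26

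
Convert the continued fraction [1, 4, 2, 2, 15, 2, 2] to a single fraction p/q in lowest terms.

Fold from the inside: start with 2/1.
  2 + 1/2 = 5/2
  15 + 2/5 = 77/5
  2 + 5/77 = 159/77
  2 + 77/159 = 395/159
  4 + 159/395 = 1739/395
  1 + 395/1739 = 2134/1739

2134/1739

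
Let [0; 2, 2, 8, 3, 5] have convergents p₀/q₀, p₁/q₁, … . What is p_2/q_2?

2/5

Using pₖ = aₖpₖ₋₁ + pₖ₋₂, qₖ = aₖqₖ₋₁ + qₖ₋₂ (with p₋₁=1, p₋₂=0, q₋₁=0, q₋₂=1):
  k=0: a=0, p=0, q=1
  k=1: a=2, p=1, q=2
  k=2: a=2, p=2, q=5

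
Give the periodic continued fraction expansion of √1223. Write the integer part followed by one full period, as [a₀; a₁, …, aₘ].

[34; 1, 33, 1, 68]

a₀ = ⌊√1223⌋ = 34.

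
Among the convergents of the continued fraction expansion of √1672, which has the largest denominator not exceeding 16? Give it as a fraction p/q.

√1672 = [40; 1, 8, 10, 8, 1, 80, …] (period length 6).
Convergents:
  p_0/q_0 = 40/1
  p_1/q_1 = 41/1
  p_2/q_2 = 368/9
  p_3/q_3 = 3721/91
q_2 = 9 ≤ 16 < 91 = q_3, so the answer is 368/9.

368/9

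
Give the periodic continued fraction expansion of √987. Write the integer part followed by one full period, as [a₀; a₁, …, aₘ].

a₀ = ⌊√987⌋ = 31.
With m₀=0, d₀=1 and mₖ₊₁ = dₖaₖ − mₖ, dₖ₊₁ = (n − mₖ₊₁²)/dₖ, aₖ₊₁ = ⌊(a₀+mₖ₊₁)/dₖ₊₁⌋:
  k=1: m=31, d=26, a=2
  k=2: m=21, d=21, a=2
  k=3: m=21, d=26, a=2
  k=4: m=31, d=1, a=62
d=1 and a=2a₀=62 at k=4, so the next step gives (m, d) = (31, 26) again — its k=1 value — and the period has length 4.

[31; 2, 2, 2, 62]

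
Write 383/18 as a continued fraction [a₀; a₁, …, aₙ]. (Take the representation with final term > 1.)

383 = 21×18 + 5
18 = 3×5 + 3
5 = 1×3 + 2
3 = 1×2 + 1
2 = 2×1 + 0  (stop)
So 383/18 = [21; 3, 1, 1, 2].

[21; 3, 1, 1, 2]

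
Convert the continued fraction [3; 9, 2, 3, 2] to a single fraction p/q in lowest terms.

469/151

Using pₖ = aₖpₖ₋₁ + pₖ₋₂ and qₖ = aₖqₖ₋₁ + qₖ₋₂:
  k=0: a=3, p=3, q=1
  k=1: a=9, p=28, q=9
  k=2: a=2, p=59, q=19
  k=3: a=3, p=205, q=66
  k=4: a=2, p=469, q=151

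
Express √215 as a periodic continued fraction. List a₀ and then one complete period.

[14; 1, 1, 1, 28]

a₀ = ⌊√215⌋ = 14.
With m₀=0, d₀=1 and mₖ₊₁ = dₖaₖ − mₖ, dₖ₊₁ = (n − mₖ₊₁²)/dₖ, aₖ₊₁ = ⌊(a₀+mₖ₊₁)/dₖ₊₁⌋:
  k=1: m=14, d=19, a=1
  k=2: m=5, d=10, a=1
  k=3: m=5, d=19, a=1
  k=4: m=14, d=1, a=28
d=1 and a=2a₀=28 at k=4, so the next step gives (m, d) = (14, 19) again — its k=1 value — and the period has length 4.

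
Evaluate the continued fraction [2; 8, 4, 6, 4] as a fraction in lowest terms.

Using pₖ = aₖpₖ₋₁ + pₖ₋₂ and qₖ = aₖqₖ₋₁ + qₖ₋₂:
  k=0: a=2, p=2, q=1
  k=1: a=8, p=17, q=8
  k=2: a=4, p=70, q=33
  k=3: a=6, p=437, q=206
  k=4: a=4, p=1818, q=857

1818/857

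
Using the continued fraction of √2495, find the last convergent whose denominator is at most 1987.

√2495 = [49; 1, 18, 1, 98, …] (period length 4).
Convergents:
  p_0/q_0 = 49/1
  p_1/q_1 = 50/1
  p_2/q_2 = 949/19
  p_3/q_3 = 999/20
  p_4/q_4 = 98851/1979
  p_5/q_5 = 99850/1999
q_4 = 1979 ≤ 1987 < 1999 = q_5, so the answer is 98851/1979.

98851/1979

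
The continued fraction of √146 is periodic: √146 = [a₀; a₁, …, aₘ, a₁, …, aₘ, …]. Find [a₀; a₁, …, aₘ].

[12; 12, 24]

a₀ = ⌊√146⌋ = 12.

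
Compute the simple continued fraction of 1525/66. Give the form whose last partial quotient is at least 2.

[23; 9, 2, 3]

1525 = 23·66 + 7
66 = 9·7 + 3
7 = 2·3 + 1
3 = 3·1 + 0  (stop)
So 1525/66 = [23; 9, 2, 3].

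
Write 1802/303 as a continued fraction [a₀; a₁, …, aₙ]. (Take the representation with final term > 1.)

1802 = 5·303 + 287
303 = 1·287 + 16
287 = 17·16 + 15
16 = 1·15 + 1
15 = 15·1 + 0  (stop)
So 1802/303 = [5; 1, 17, 1, 15].

[5; 1, 17, 1, 15]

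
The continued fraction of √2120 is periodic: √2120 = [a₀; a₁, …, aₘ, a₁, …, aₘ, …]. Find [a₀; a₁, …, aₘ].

a₀ = ⌊√2120⌋ = 46.
With m₀=0, d₀=1 and mₖ₊₁ = dₖaₖ − mₖ, dₖ₊₁ = (n − mₖ₊₁²)/dₖ, aₖ₊₁ = ⌊(a₀+mₖ₊₁)/dₖ₊₁⌋:
  k=1: m=46, d=4, a=23
  k=2: m=46, d=1, a=92
d=1 and a=2a₀=92 at k=2, so the next step gives (m, d) = (46, 4) again — its k=1 value — and the period has length 2.

[46; 23, 92]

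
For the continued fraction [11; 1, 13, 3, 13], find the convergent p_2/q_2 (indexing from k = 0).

Using pₖ = aₖpₖ₋₁ + pₖ₋₂, qₖ = aₖqₖ₋₁ + qₖ₋₂ (with p₋₁=1, p₋₂=0, q₋₁=0, q₋₂=1):
  k=0: a=11, p=11, q=1
  k=1: a=1, p=12, q=1
  k=2: a=13, p=167, q=14

167/14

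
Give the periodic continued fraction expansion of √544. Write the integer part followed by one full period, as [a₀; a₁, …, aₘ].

a₀ = ⌊√544⌋ = 23.
With m₀=0, d₀=1 and mₖ₊₁ = dₖaₖ − mₖ, dₖ₊₁ = (n − mₖ₊₁²)/dₖ, aₖ₊₁ = ⌊(a₀+mₖ₊₁)/dₖ₊₁⌋:
  k=1: m=23, d=15, a=3
  k=2: m=22, d=4, a=11
  k=3: m=22, d=15, a=3
  k=4: m=23, d=1, a=46
d=1 and a=2a₀=46 at k=4, so the next step gives (m, d) = (23, 15) again — its k=1 value — and the period has length 4.

[23; 3, 11, 3, 46]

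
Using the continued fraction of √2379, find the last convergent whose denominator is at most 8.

195/4

√2379 = [48; 1, 3, 2, 3, 1, 96, …] (period length 6).
Convergents:
  p_0/q_0 = 48/1
  p_1/q_1 = 49/1
  p_2/q_2 = 195/4
  p_3/q_3 = 439/9
q_2 = 4 ≤ 8 < 9 = q_3, so the answer is 195/4.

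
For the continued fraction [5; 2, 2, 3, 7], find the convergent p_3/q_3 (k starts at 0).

Using pₖ = aₖpₖ₋₁ + pₖ₋₂, qₖ = aₖqₖ₋₁ + qₖ₋₂ (with p₋₁=1, p₋₂=0, q₋₁=0, q₋₂=1):
  k=0: a=5, p=5, q=1
  k=1: a=2, p=11, q=2
  k=2: a=2, p=27, q=5
  k=3: a=3, p=92, q=17

92/17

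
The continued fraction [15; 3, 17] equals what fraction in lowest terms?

797/52

Using pₖ = aₖpₖ₋₁ + pₖ₋₂ and qₖ = aₖqₖ₋₁ + qₖ₋₂:
  k=0: a=15, p=15, q=1
  k=1: a=3, p=46, q=3
  k=2: a=17, p=797, q=52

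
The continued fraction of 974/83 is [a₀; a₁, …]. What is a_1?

974 = 11·83 + 61   →  a_0 = 11
83 = 1·61 + 22   →  a_1 = 1

1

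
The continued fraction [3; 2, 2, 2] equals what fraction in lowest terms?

Using pₖ = aₖpₖ₋₁ + pₖ₋₂ and qₖ = aₖqₖ₋₁ + qₖ₋₂:
  k=0: a=3, p=3, q=1
  k=1: a=2, p=7, q=2
  k=2: a=2, p=17, q=5
  k=3: a=2, p=41, q=12

41/12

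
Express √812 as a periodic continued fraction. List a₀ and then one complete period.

a₀ = ⌊√812⌋ = 28.
With m₀=0, d₀=1 and mₖ₊₁ = dₖaₖ − mₖ, dₖ₊₁ = (n − mₖ₊₁²)/dₖ, aₖ₊₁ = ⌊(a₀+mₖ₊₁)/dₖ₊₁⌋:
  k=1: m=28, d=28, a=2
  k=2: m=28, d=1, a=56
d=1 and a=2a₀=56 at k=2, so the next step gives (m, d) = (28, 28) again — its k=1 value — and the period has length 2.

[28; 2, 56]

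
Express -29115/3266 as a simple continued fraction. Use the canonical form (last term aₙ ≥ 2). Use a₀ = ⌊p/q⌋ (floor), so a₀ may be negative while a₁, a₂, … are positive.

[-9; 11, 1, 2, 2, 2, 16]

-29115 = -9·3266 + 279
3266 = 11·279 + 197
279 = 1·197 + 82
197 = 2·82 + 33
82 = 2·33 + 16
33 = 2·16 + 1
16 = 16·1 + 0  (stop)
So -29115/3266 = [-9; 11, 1, 2, 2, 2, 16].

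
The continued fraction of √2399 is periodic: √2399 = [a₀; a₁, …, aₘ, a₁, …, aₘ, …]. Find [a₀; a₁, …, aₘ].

[48; 1, 47, 1, 96]

a₀ = ⌊√2399⌋ = 48.
With m₀=0, d₀=1 and mₖ₊₁ = dₖaₖ − mₖ, dₖ₊₁ = (n − mₖ₊₁²)/dₖ, aₖ₊₁ = ⌊(a₀+mₖ₊₁)/dₖ₊₁⌋:
  k=1: m=48, d=95, a=1
  k=2: m=47, d=2, a=47
  k=3: m=47, d=95, a=1
  k=4: m=48, d=1, a=96
d=1 and a=2a₀=96 at k=4, so the next step gives (m, d) = (48, 95) again — its k=1 value — and the period has length 4.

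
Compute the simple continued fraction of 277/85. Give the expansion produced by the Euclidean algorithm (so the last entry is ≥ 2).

277 = 3·85 + 22
85 = 3·22 + 19
22 = 1·19 + 3
19 = 6·3 + 1
3 = 3·1 + 0  (stop)
So 277/85 = [3; 3, 1, 6, 3].

[3; 3, 1, 6, 3]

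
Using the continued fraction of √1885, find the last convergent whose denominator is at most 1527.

45023/1037

√1885 = [43; 2, 2, 2, 86, …] (period length 4).
Convergents:
  p_0/q_0 = 43/1
  p_1/q_1 = 87/2
  p_2/q_2 = 217/5
  p_3/q_3 = 521/12
  p_4/q_4 = 45023/1037
  p_5/q_5 = 90567/2086
q_4 = 1037 ≤ 1527 < 2086 = q_5, so the answer is 45023/1037.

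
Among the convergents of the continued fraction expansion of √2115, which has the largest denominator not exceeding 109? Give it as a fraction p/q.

√2115 = [45; 1, 90, …] (period length 2).
Convergents:
  p_0/q_0 = 45/1
  p_1/q_1 = 46/1
  p_2/q_2 = 4185/91
  p_3/q_3 = 4231/92
  p_4/q_4 = 384975/8371
q_3 = 92 ≤ 109 < 8371 = q_4, so the answer is 4231/92.

4231/92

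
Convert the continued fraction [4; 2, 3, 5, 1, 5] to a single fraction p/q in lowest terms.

Using pₖ = aₖpₖ₋₁ + pₖ₋₂ and qₖ = aₖqₖ₋₁ + qₖ₋₂:
  k=0: a=4, p=4, q=1
  k=1: a=2, p=9, q=2
  k=2: a=3, p=31, q=7
  k=3: a=5, p=164, q=37
  k=4: a=1, p=195, q=44
  k=5: a=5, p=1139, q=257

1139/257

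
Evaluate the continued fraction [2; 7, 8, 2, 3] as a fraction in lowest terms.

899/420

Fold from the inside: start with 3/1.
  2 + 1/3 = 7/3
  8 + 3/7 = 59/7
  7 + 7/59 = 420/59
  2 + 59/420 = 899/420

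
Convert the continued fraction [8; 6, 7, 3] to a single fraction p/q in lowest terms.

Fold from the inside: start with 3/1.
  7 + 1/3 = 22/3
  6 + 3/22 = 135/22
  8 + 22/135 = 1102/135

1102/135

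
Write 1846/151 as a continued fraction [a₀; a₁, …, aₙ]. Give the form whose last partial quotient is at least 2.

1846 = 12×151 + 34
151 = 4×34 + 15
34 = 2×15 + 4
15 = 3×4 + 3
4 = 1×3 + 1
3 = 3×1 + 0  (stop)
So 1846/151 = [12; 4, 2, 3, 1, 3].

[12; 4, 2, 3, 1, 3]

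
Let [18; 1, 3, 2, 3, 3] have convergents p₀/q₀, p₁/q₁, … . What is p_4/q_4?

Using pₖ = aₖpₖ₋₁ + pₖ₋₂, qₖ = aₖqₖ₋₁ + qₖ₋₂ (with p₋₁=1, p₋₂=0, q₋₁=0, q₋₂=1):
  k=0: a=18, p=18, q=1
  k=1: a=1, p=19, q=1
  k=2: a=3, p=75, q=4
  k=3: a=2, p=169, q=9
  k=4: a=3, p=582, q=31

582/31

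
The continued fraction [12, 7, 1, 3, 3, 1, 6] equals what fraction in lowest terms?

10831/893

Fold from the inside: start with 6/1.
  1 + 1/6 = 7/6
  3 + 6/7 = 27/7
  3 + 7/27 = 88/27
  1 + 27/88 = 115/88
  7 + 88/115 = 893/115
  12 + 115/893 = 10831/893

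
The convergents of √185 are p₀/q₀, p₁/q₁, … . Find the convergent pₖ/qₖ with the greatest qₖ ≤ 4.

41/3

√185 = [13; 1, 1, 1, 1, 26, …] (period length 5).
Convergents:
  p_0/q_0 = 13/1
  p_1/q_1 = 14/1
  p_2/q_2 = 27/2
  p_3/q_3 = 41/3
  p_4/q_4 = 68/5
q_3 = 3 ≤ 4 < 5 = q_4, so the answer is 41/3.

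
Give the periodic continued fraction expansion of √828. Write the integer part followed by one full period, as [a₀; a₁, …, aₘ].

[28; 1, 3, 2, 3, 1, 56]

a₀ = ⌊√828⌋ = 28.
With m₀=0, d₀=1 and mₖ₊₁ = dₖaₖ − mₖ, dₖ₊₁ = (n − mₖ₊₁²)/dₖ, aₖ₊₁ = ⌊(a₀+mₖ₊₁)/dₖ₊₁⌋:
  k=1: m=28, d=44, a=1
  k=2: m=16, d=13, a=3
  k=3: m=23, d=23, a=2
  k=4: m=23, d=13, a=3
  k=5: m=16, d=44, a=1
  k=6: m=28, d=1, a=56
d=1 and a=2a₀=56 at k=6, so the next step gives (m, d) = (28, 44) again — its k=1 value — and the period has length 6.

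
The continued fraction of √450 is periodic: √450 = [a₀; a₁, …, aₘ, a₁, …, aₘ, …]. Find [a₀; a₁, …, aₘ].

a₀ = ⌊√450⌋ = 21.
With m₀=0, d₀=1 and mₖ₊₁ = dₖaₖ − mₖ, dₖ₊₁ = (n − mₖ₊₁²)/dₖ, aₖ₊₁ = ⌊(a₀+mₖ₊₁)/dₖ₊₁⌋:
  k=1: m=21, d=9, a=4
  k=2: m=15, d=25, a=1
  k=3: m=10, d=14, a=2
  k=4: m=18, d=9, a=4
  k=5: m=18, d=14, a=2
  k=6: m=10, d=25, a=1
  k=7: m=15, d=9, a=4
  k=8: m=21, d=1, a=42
d=1 and a=2a₀=42 at k=8, so the next step gives (m, d) = (21, 9) again — its k=1 value — and the period has length 8.

[21; 4, 1, 2, 4, 2, 1, 4, 42]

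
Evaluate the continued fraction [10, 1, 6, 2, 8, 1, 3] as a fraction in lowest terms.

6009/553

Fold from the inside: start with 3/1.
  1 + 1/3 = 4/3
  8 + 3/4 = 35/4
  2 + 4/35 = 74/35
  6 + 35/74 = 479/74
  1 + 74/479 = 553/479
  10 + 479/553 = 6009/553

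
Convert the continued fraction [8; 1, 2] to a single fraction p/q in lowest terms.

Using pₖ = aₖpₖ₋₁ + pₖ₋₂ and qₖ = aₖqₖ₋₁ + qₖ₋₂:
  k=0: a=8, p=8, q=1
  k=1: a=1, p=9, q=1
  k=2: a=2, p=26, q=3

26/3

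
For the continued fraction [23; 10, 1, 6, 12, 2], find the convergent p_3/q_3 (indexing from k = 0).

Using pₖ = aₖpₖ₋₁ + pₖ₋₂, qₖ = aₖqₖ₋₁ + qₖ₋₂ (with p₋₁=1, p₋₂=0, q₋₁=0, q₋₂=1):
  k=0: a=23, p=23, q=1
  k=1: a=10, p=231, q=10
  k=2: a=1, p=254, q=11
  k=3: a=6, p=1755, q=76

1755/76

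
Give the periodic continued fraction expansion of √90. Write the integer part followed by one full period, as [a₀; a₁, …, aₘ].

[9; 2, 18]

a₀ = ⌊√90⌋ = 9.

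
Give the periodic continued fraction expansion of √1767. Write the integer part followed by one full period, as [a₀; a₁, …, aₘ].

a₀ = ⌊√1767⌋ = 42.
With m₀=0, d₀=1 and mₖ₊₁ = dₖaₖ − mₖ, dₖ₊₁ = (n − mₖ₊₁²)/dₖ, aₖ₊₁ = ⌊(a₀+mₖ₊₁)/dₖ₊₁⌋:
  k=1: m=42, d=3, a=28
  k=2: m=42, d=1, a=84
d=1 and a=2a₀=84 at k=2, so the next step gives (m, d) = (42, 3) again — its k=1 value — and the period has length 2.

[42; 28, 84]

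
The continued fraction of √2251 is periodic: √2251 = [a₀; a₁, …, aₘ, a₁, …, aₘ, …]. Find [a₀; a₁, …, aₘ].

[47; 2, 4, 47, 4, 2, 94]

a₀ = ⌊√2251⌋ = 47.
With m₀=0, d₀=1 and mₖ₊₁ = dₖaₖ − mₖ, dₖ₊₁ = (n − mₖ₊₁²)/dₖ, aₖ₊₁ = ⌊(a₀+mₖ₊₁)/dₖ₊₁⌋:
  k=1: m=47, d=42, a=2
  k=2: m=37, d=21, a=4
  k=3: m=47, d=2, a=47
  k=4: m=47, d=21, a=4
  k=5: m=37, d=42, a=2
  k=6: m=47, d=1, a=94
d=1 and a=2a₀=94 at k=6, so the next step gives (m, d) = (47, 42) again — its k=1 value — and the period has length 6.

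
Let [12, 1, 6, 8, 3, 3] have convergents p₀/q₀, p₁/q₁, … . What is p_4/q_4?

2289/178

Using pₖ = aₖpₖ₋₁ + pₖ₋₂, qₖ = aₖqₖ₋₁ + qₖ₋₂ (with p₋₁=1, p₋₂=0, q₋₁=0, q₋₂=1):
  k=0: a=12, p=12, q=1
  k=1: a=1, p=13, q=1
  k=2: a=6, p=90, q=7
  k=3: a=8, p=733, q=57
  k=4: a=3, p=2289, q=178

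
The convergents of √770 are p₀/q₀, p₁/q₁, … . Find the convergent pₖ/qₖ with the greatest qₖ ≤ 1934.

24641/888

√770 = [27; 1, 2, 1, 54, …] (period length 4).
Convergents:
  p_0/q_0 = 27/1
  p_1/q_1 = 28/1
  p_2/q_2 = 83/3
  p_3/q_3 = 111/4
  p_4/q_4 = 6077/219
  p_5/q_5 = 6188/223
  p_6/q_6 = 18453/665
  p_7/q_7 = 24641/888
  p_8/q_8 = 1349067/48617
q_7 = 888 ≤ 1934 < 48617 = q_8, so the answer is 24641/888.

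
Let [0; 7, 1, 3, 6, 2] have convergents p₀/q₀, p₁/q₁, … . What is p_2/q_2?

Using pₖ = aₖpₖ₋₁ + pₖ₋₂, qₖ = aₖqₖ₋₁ + qₖ₋₂ (with p₋₁=1, p₋₂=0, q₋₁=0, q₋₂=1):
  k=0: a=0, p=0, q=1
  k=1: a=7, p=1, q=7
  k=2: a=1, p=1, q=8

1/8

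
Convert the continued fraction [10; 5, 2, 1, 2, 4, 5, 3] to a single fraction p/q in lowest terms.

31954/3137

Using pₖ = aₖpₖ₋₁ + pₖ₋₂ and qₖ = aₖqₖ₋₁ + qₖ₋₂:
  k=0: a=10, p=10, q=1
  k=1: a=5, p=51, q=5
  k=2: a=2, p=112, q=11
  k=3: a=1, p=163, q=16
  k=4: a=2, p=438, q=43
  k=5: a=4, p=1915, q=188
  k=6: a=5, p=10013, q=983
  k=7: a=3, p=31954, q=3137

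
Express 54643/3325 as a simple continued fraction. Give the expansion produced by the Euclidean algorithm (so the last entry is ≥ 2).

54643 = 16*3325 + 1443
3325 = 2*1443 + 439
1443 = 3*439 + 126
439 = 3*126 + 61
126 = 2*61 + 4
61 = 15*4 + 1
4 = 4*1 + 0  (stop)
So 54643/3325 = [16; 2, 3, 3, 2, 15, 4].

[16; 2, 3, 3, 2, 15, 4]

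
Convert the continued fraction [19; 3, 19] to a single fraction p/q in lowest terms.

Fold from the inside: start with 19/1.
  3 + 1/19 = 58/19
  19 + 19/58 = 1121/58

1121/58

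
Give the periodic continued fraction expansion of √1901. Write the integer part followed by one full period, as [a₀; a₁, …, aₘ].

[43; 1, 1, 1, 1, 86]

a₀ = ⌊√1901⌋ = 43.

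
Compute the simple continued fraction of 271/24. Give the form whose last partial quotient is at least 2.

[11; 3, 2, 3]

271 = 11×24 + 7
24 = 3×7 + 3
7 = 2×3 + 1
3 = 3×1 + 0  (stop)
So 271/24 = [11; 3, 2, 3].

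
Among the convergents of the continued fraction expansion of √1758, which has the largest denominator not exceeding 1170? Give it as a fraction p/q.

√1758 = [41; 1, 12, 1, 82, …] (period length 4).
Convergents:
  p_0/q_0 = 41/1
  p_1/q_1 = 42/1
  p_2/q_2 = 545/13
  p_3/q_3 = 587/14
  p_4/q_4 = 48679/1161
  p_5/q_5 = 49266/1175
q_4 = 1161 ≤ 1170 < 1175 = q_5, so the answer is 48679/1161.

48679/1161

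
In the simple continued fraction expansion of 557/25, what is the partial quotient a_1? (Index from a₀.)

3

557 = 22·25 + 7   →  a_0 = 22
25 = 3·7 + 4   →  a_1 = 3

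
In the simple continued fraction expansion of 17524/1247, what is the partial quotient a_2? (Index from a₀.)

1

17524 = 14·1247 + 66   →  a_0 = 14
1247 = 18·66 + 59   →  a_1 = 18
66 = 1·59 + 7   →  a_2 = 1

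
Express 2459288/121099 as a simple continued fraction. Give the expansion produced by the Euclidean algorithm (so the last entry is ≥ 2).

[20; 3, 4, 15, 11, 18, 3]

2459288 = 20·121099 + 37308
121099 = 3·37308 + 9175
37308 = 4·9175 + 608
9175 = 15·608 + 55
608 = 11·55 + 3
55 = 18·3 + 1
3 = 3·1 + 0  (stop)
So 2459288/121099 = [20; 3, 4, 15, 11, 18, 3].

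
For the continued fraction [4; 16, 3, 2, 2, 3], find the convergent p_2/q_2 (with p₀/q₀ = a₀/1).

Using pₖ = aₖpₖ₋₁ + pₖ₋₂, qₖ = aₖqₖ₋₁ + qₖ₋₂ (with p₋₁=1, p₋₂=0, q₋₁=0, q₋₂=1):
  k=0: a=4, p=4, q=1
  k=1: a=16, p=65, q=16
  k=2: a=3, p=199, q=49

199/49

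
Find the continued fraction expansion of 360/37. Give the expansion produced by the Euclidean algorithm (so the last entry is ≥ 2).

360 = 9·37 + 27
37 = 1·27 + 10
27 = 2·10 + 7
10 = 1·7 + 3
7 = 2·3 + 1
3 = 3·1 + 0  (stop)
So 360/37 = [9; 1, 2, 1, 2, 3].

[9; 1, 2, 1, 2, 3]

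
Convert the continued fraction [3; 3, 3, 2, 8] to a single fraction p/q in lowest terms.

Using pₖ = aₖpₖ₋₁ + pₖ₋₂ and qₖ = aₖqₖ₋₁ + qₖ₋₂:
  k=0: a=3, p=3, q=1
  k=1: a=3, p=10, q=3
  k=2: a=3, p=33, q=10
  k=3: a=2, p=76, q=23
  k=4: a=8, p=641, q=194

641/194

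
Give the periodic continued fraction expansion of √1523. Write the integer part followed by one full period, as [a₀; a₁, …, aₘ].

a₀ = ⌊√1523⌋ = 39.
With m₀=0, d₀=1 and mₖ₊₁ = dₖaₖ − mₖ, dₖ₊₁ = (n − mₖ₊₁²)/dₖ, aₖ₊₁ = ⌊(a₀+mₖ₊₁)/dₖ₊₁⌋:
  k=1: m=39, d=2, a=39
  k=2: m=39, d=1, a=78
d=1 and a=2a₀=78 at k=2, so the next step gives (m, d) = (39, 2) again — its k=1 value — and the period has length 2.

[39; 39, 78]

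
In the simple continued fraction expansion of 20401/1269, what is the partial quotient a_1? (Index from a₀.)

20401 = 16·1269 + 97   →  a_0 = 16
1269 = 13·97 + 8   →  a_1 = 13

13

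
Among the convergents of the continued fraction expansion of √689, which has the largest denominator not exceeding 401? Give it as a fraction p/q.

5486/209

√689 = [26; 4, 52, …] (period length 2).
Convergents:
  p_0/q_0 = 26/1
  p_1/q_1 = 105/4
  p_2/q_2 = 5486/209
  p_3/q_3 = 22049/840
q_2 = 209 ≤ 401 < 840 = q_3, so the answer is 5486/209.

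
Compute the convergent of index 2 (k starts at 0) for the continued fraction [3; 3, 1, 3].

Using pₖ = aₖpₖ₋₁ + pₖ₋₂, qₖ = aₖqₖ₋₁ + qₖ₋₂ (with p₋₁=1, p₋₂=0, q₋₁=0, q₋₂=1):
  k=0: a=3, p=3, q=1
  k=1: a=3, p=10, q=3
  k=2: a=1, p=13, q=4

13/4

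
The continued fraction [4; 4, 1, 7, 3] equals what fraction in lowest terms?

513/122

Using pₖ = aₖpₖ₋₁ + pₖ₋₂ and qₖ = aₖqₖ₋₁ + qₖ₋₂:
  k=0: a=4, p=4, q=1
  k=1: a=4, p=17, q=4
  k=2: a=1, p=21, q=5
  k=3: a=7, p=164, q=39
  k=4: a=3, p=513, q=122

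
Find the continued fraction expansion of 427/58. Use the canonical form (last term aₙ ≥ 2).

427 = 7*58 + 21
58 = 2*21 + 16
21 = 1*16 + 5
16 = 3*5 + 1
5 = 5*1 + 0  (stop)
So 427/58 = [7; 2, 1, 3, 5].

[7; 2, 1, 3, 5]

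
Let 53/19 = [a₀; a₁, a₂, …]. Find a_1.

1

53 = 2·19 + 15   →  a_0 = 2
19 = 1·15 + 4   →  a_1 = 1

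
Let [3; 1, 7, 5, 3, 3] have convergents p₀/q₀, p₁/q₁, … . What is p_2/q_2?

Using pₖ = aₖpₖ₋₁ + pₖ₋₂, qₖ = aₖqₖ₋₁ + qₖ₋₂ (with p₋₁=1, p₋₂=0, q₋₁=0, q₋₂=1):
  k=0: a=3, p=3, q=1
  k=1: a=1, p=4, q=1
  k=2: a=7, p=31, q=8

31/8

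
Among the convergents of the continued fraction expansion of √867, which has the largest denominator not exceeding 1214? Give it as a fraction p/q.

√867 = [29; 2, 4, 29, 4, 2, 58, …] (period length 6).
Convergents:
  p_0/q_0 = 29/1
  p_1/q_1 = 59/2
  p_2/q_2 = 265/9
  p_3/q_3 = 7744/263
  p_4/q_4 = 31241/1061
  p_5/q_5 = 70226/2385
q_4 = 1061 ≤ 1214 < 2385 = q_5, so the answer is 31241/1061.

31241/1061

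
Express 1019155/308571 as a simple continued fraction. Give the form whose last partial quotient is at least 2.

[3; 3, 3, 3, 4, 10, 15, 14]

1019155 = 3*308571 + 93442
308571 = 3*93442 + 28245
93442 = 3*28245 + 8707
28245 = 3*8707 + 2124
8707 = 4*2124 + 211
2124 = 10*211 + 14
211 = 15*14 + 1
14 = 14*1 + 0  (stop)
So 1019155/308571 = [3; 3, 3, 3, 4, 10, 15, 14].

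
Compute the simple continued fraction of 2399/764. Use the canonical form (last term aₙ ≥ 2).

[3; 7, 7, 7, 2]

2399 = 3·764 + 107
764 = 7·107 + 15
107 = 7·15 + 2
15 = 7·2 + 1
2 = 2·1 + 0  (stop)
So 2399/764 = [3; 7, 7, 7, 2].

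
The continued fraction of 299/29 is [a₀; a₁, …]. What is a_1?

299 = 10·29 + 9   →  a_0 = 10
29 = 3·9 + 2   →  a_1 = 3

3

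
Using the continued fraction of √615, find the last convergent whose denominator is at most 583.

6175/249

√615 = [24; 1, 3, 1, 48, …] (period length 4).
Convergents:
  p_0/q_0 = 24/1
  p_1/q_1 = 25/1
  p_2/q_2 = 99/4
  p_3/q_3 = 124/5
  p_4/q_4 = 6051/244
  p_5/q_5 = 6175/249
  p_6/q_6 = 24576/991
q_5 = 249 ≤ 583 < 991 = q_6, so the answer is 6175/249.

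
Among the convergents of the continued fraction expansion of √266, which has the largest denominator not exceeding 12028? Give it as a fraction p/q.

√266 = [16; 3, 4, 3, 32, …] (period length 4).
Convergents:
  p_0/q_0 = 16/1
  p_1/q_1 = 49/3
  p_2/q_2 = 212/13
  p_3/q_3 = 685/42
  p_4/q_4 = 22132/1357
  p_5/q_5 = 67081/4113
  p_6/q_6 = 290456/17809
q_5 = 4113 ≤ 12028 < 17809 = q_6, so the answer is 67081/4113.

67081/4113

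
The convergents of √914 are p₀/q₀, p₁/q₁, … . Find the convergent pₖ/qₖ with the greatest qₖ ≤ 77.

√914 = [30; 4, 3, 3, 4, 60, …] (period length 5).
Convergents:
  p_0/q_0 = 30/1
  p_1/q_1 = 121/4
  p_2/q_2 = 393/13
  p_3/q_3 = 1300/43
  p_4/q_4 = 5593/185
q_3 = 43 ≤ 77 < 185 = q_4, so the answer is 1300/43.

1300/43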